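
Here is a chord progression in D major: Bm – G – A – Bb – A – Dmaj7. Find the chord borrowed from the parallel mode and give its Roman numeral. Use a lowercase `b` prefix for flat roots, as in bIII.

bVI

The diatonic triads in D major are D, Em, F#m, G, A, Bm, C#dim. Of the given chords, Bm, G, A and Dmaj7 are diatonic. Bb (Bb–D–F) is not: scale degree 6 in D major carries Bm (vi). In D minor the chord on that degree is Bb, so here it functions as bVI, borrowed from the parallel minor.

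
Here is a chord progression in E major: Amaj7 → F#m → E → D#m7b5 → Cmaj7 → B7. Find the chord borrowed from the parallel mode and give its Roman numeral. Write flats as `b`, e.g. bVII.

bVImaj7

E major has the diatonic set E, F#m, G#m, A, B, C#m, D#dim. Of the given chords, Amaj7, F#m, E, D#m7b5 and B7 are diatonic. But Cmaj7 (C–E–G–B) is foreign: the diatonic vi on degree 6 is C#m, whereas Cmaj7 comes from E minor. It is labeled bVImaj7.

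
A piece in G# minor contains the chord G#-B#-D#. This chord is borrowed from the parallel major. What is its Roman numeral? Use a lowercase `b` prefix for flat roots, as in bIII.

The root G# is the diatonic 1st degree of G# minor; the borrowing shows in the chord quality. G#–B#–D# is a major chord — the form found in G# major, not the diatonic i (G#m). Borrowed into G# minor it is written I.

I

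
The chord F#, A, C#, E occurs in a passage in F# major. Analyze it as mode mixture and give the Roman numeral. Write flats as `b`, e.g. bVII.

i7

F# is scale degree 1 in F# major. F#–A–C#–E is a minor-seventh chord — the form found in F# minor, not the diatonic I (F#). Borrowed into F# major it is written i7.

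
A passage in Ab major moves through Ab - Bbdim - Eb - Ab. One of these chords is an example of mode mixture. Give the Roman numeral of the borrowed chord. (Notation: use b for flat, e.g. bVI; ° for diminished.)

Ab major has the diatonic set Ab, Bbm, Cm, Db, Eb, Fm, Gdim. Ab and Eb both belong to that set. But Bbdim (Bb–Db–Fb) is foreign: the diatonic ii on degree 2 is Bbm, whereas Bbdim comes from Ab minor. It is labeled ii°.

ii°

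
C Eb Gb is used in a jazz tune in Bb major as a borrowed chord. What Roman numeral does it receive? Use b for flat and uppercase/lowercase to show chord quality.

ii°

C is scale degree 2 in Bb major. Diatonically Bb major has Cm (ii) on that degree; C–Eb–Gb is instead the diminished chord native to Bb minor, so it takes the label ii°.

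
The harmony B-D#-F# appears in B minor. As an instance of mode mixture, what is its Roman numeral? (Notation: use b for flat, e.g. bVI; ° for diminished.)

B is scale degree 1 in B minor. Diatonically B minor has Bm (i) on that degree; B–D#–F# is instead the major chord native to B major, so it takes the label I.

I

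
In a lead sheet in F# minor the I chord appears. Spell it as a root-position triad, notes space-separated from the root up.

The root, F#, is scale degree 1 — the same note in F# minor and F# major; only the chord quality changes. In F# major the chord on F# is F#–A#–C#.

F# A# C#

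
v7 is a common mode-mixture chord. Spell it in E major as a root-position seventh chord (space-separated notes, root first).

B D F# A

v7 is built on scale degree 5, which is B in both E major and its parallel. Building the minor-seventh chord from the parallel minor on B: B–D–F#–A.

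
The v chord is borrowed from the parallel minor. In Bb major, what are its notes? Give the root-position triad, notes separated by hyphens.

v is built on scale degree 5, which is F in both Bb major and its parallel. In Bb minor the chord on F is F–Ab–C.

F-Ab-C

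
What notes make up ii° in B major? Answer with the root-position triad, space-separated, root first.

C# E G

The root, C#, is scale degree 2 — the same note in B major and B minor; only the chord quality changes. Building the diminished chord from the parallel minor on C#: C#–E–G.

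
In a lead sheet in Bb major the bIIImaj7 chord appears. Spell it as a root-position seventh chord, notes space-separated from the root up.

Scale degree 3 in Bb major is D. bIIImaj7 uses the lowered form, Db, taken from Bb minor. Stacking thirds in Bb minor on Db gives Db–F–Ab–C.

Db F Ab C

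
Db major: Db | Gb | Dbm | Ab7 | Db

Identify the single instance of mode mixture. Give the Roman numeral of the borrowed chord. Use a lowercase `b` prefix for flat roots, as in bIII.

The diatonic triads in Db major are Db, Ebm, Fm, Gb, Ab, Bbm, Cdim. Db, Gb and Ab7 all belong to that set. But Dbm (Db–Fb–Ab) is foreign: the diatonic I on degree 1 is Db, whereas Dbm comes from Db minor. It is labeled i.

i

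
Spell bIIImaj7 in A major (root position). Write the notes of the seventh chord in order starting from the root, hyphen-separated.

bIIImaj7 is built on the lowered scale degree 3. In A major degree 3 is C#; lowered it becomes C. Building the major-seventh chord from the parallel minor on C: C–E–G–B.

C-E-G-B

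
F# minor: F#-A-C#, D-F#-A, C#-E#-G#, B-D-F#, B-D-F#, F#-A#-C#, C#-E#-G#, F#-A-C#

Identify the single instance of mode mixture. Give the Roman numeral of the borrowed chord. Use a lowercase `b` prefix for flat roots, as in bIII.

In F# minor (with V from harmonic minor) the diatonic chords are F#m, G#dim, A, Bm, C#, D, E. Of the given chords, F#–A–C# = F#m, D–F#–A = D, C#–E#–G# = C# and B–D–F# = Bm are diatonic. F#–A#–C# is not: scale degree 1 in F# minor carries F#m (i). In F# major the chord on that degree is F#, so here it functions as I, borrowed from the parallel major.

I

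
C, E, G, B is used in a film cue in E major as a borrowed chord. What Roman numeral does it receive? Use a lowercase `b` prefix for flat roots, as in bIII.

bVImaj7

In E major scale degree 6 is C#; C is its lowered form, from E minor. The diatonic chord on degree 6 would be C#m (vi), but C–E–G–B is the major-seventh chord from E minor. As a borrowed chord it is labeled bVImaj7.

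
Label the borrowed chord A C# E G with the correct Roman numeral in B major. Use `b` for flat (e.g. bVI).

The root A is the lowered 7th scale degree — diatonically B major has A# there. A–C#–E–G is a dominant-seventh chord — the form found in B minor, not the diatonic vii° (A#dim). Borrowed into B major it is written bVII7.

bVII7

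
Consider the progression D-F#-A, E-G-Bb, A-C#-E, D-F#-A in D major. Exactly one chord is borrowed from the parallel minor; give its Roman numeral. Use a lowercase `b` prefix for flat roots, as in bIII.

ii°

The diatonic triads in D major are D, Em, F#m, G, A, Bm, C#dim. Of the given chords, D–F#–A = D and A–C#–E = A are diatonic. But E–G–Bb is foreign: the diatonic ii on degree 2 is Em, whereas Edim comes from D minor. It is labeled ii°.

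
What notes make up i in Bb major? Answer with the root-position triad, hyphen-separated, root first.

The root, Bb, is scale degree 1 — the same note in Bb major and Bb minor; only the chord quality changes. Building the minor chord from the parallel minor on Bb: Bb–Db–F.

Bb-Db-F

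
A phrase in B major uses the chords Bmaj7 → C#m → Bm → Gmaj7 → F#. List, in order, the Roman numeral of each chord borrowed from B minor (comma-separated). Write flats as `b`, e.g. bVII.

The diatonic triads in B major are B, C#m, D#m, E, F#, G#m, A#dim. Bmaj7, C#m and F# all belong to that set. Bm (B–D–F#) doesn't fit — on degree 1 B major would have B (I). Bm is the degree-1 chord of B minor, so it is the borrowed i. But Gmaj7 (G–B–D–F#) is foreign: the diatonic vi on degree 6 is G#m, whereas Gmaj7 comes from B minor. It is labeled bVImaj7.

i, bVImaj7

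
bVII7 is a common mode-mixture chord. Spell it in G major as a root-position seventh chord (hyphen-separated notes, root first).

F-A-C-Eb

Scale degree 7 in G major is F#. bVII7 uses the lowered form, F, taken from G minor. Building the dominant-seventh chord from the parallel minor on F: F–A–C–Eb.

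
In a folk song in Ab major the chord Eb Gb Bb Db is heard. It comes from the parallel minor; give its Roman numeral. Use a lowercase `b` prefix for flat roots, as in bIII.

v7

The root Eb is the diatonic 5th degree of Ab major; the borrowing shows in the chord quality. Eb–Gb–Bb–Db is a minor-seventh chord — the form found in Ab minor, not the diatonic V (Eb). Borrowed into Ab major it is written v7.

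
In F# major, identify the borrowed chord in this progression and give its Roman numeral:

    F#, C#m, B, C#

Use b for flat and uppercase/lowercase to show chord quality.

v

F# major has the diatonic set F#, G#m, A#m, B, C#, D#m, E#dim. F#, B and C# all belong to that set. C#m (C#–E–G#) doesn't fit — on degree 5 F# major would have C# (V). C#m is the degree-5 chord of F# minor, so it is the borrowed v.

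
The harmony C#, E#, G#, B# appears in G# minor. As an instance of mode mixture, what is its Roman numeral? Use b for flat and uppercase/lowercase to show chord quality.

IVmaj7

The root C# is the diatonic 4th degree of G# minor; the borrowing shows in the chord quality. Diatonically G# minor has C#m (iv) on that degree; C#–E#–G#–B# is instead the major-seventh chord native to G# major, so it takes the label IVmaj7.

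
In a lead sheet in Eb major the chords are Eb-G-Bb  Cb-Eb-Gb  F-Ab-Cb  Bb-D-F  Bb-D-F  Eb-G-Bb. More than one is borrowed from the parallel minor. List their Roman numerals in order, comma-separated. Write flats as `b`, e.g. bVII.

The diatonic triads in Eb major are Eb, Fm, Gm, Ab, Bb, Cm, Ddim. Eb–G–Bb = Eb and Bb–D–F = Bb are both diatonic. But Cb–Eb–Gb is foreign: the diatonic vi on degree 6 is Cm, whereas Cb comes from Eb minor. It is labeled bVI. But F–Ab–Cb is foreign: the diatonic ii on degree 2 is Fm, whereas Fdim comes from Eb minor. It is labeled ii°.

bVI, ii°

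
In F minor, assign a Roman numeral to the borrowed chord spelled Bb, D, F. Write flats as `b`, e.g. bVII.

IV

Bb is scale degree 4 in F minor. The diatonic chord on degree 4 would be Bbm (iv), but Bb–D–F is the major chord from F major. As a borrowed chord it is labeled IV.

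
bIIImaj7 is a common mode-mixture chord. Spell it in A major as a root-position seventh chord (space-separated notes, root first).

C E G B

Scale degree 3 in A major is C#. bIIImaj7 uses the lowered form, C, taken from A minor. In A minor the chord on C is C–E–G–B.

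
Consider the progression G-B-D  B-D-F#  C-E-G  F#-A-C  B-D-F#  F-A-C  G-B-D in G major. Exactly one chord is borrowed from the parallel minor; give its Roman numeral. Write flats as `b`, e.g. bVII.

G major has the diatonic set G, Am, Bm, C, D, Em, F#dim. G–B–D = G, B–D–F# = Bm, C–E–G = C and F#–A–C = F#dim are all diatonic. F–A–C doesn't fit — on degree 7 G major would have F#dim (vii°). F is the degree-7 chord of G minor, so it is the borrowed bVII.

bVII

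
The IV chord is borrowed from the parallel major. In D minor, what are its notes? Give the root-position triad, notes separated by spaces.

The root, G, is scale degree 4 — the same note in D minor and D major; only the chord quality changes. Stacking thirds in D major on G gives G–B–D.

G B D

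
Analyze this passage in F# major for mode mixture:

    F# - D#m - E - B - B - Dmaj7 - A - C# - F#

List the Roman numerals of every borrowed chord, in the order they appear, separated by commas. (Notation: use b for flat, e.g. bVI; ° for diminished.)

bVII, bVImaj7, bIII

F# major has the diatonic set F#, G#m, A#m, B, C#, D#m, E#dim. F#, D#m, B and C# all belong to that set. E (E–G#–B) is not: scale degree 7 in F# major carries E#dim (vii°). In F# minor the chord on that degree is E, so here it functions as bVII, borrowed from the parallel minor. Dmaj7 (D–F#–A–C#) is not: scale degree 6 in F# major carries D#m (vi). In F# minor the chord on that degree is Dmaj7, so here it functions as bVImaj7, borrowed from the parallel minor. A (A–C#–E) doesn't fit — on degree 3 F# major would have A#m (iii). A is the degree-3 chord of F# minor, so it is the borrowed bIII.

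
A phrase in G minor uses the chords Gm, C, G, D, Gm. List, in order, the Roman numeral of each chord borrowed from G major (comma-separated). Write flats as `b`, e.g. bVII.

IV, I

The diatonic triads in G minor (with V from harmonic minor) are Gm, Adim, Bb, Cm, D, Eb, F. Of the given chords, Gm and D are diatonic. But C (C–E–G) is foreign: the diatonic iv on degree 4 is Cm, whereas C comes from G major. It is labeled IV. G (G–B–D) is not: scale degree 1 in G minor carries Gm (i). In G major the chord on that degree is G, so here it functions as I, borrowed from the parallel major.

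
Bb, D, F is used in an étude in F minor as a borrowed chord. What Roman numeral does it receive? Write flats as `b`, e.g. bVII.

IV

Bb is scale degree 4 in F minor. Bb–D–F is a major chord — the form found in F major, not the diatonic iv (Bbm). Borrowed into F minor it is written IV.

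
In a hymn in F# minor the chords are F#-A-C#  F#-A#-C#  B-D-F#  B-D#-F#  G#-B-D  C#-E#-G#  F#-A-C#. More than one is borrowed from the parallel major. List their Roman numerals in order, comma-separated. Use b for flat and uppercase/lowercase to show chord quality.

F# minor has the diatonic set F#m, G#dim, A, Bm, C#, D, E (with V from harmonic minor). F#–A–C# = F#m, B–D–F# = Bm, G#–B–D = G#dim and C#–E#–G# = C# are all diatonic. F#–A#–C# doesn't fit — on degree 1 F# minor would have F#m (i). F# is the degree-1 chord of F# major, so it is the borrowed I. B–D#–F# doesn't fit — on degree 4 F# minor would have Bm (iv). B is the degree-4 chord of F# major, so it is the borrowed IV.

I, IV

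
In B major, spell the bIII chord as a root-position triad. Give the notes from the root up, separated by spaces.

Scale degree 3 in B major is D#. bIII uses the lowered form, D, taken from B minor. In B minor the chord on D is D–F#–A.

D F# A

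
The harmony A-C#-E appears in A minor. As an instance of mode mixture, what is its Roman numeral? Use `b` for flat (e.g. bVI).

I

A is scale degree 1 in A minor. A–C#–E is a major chord — the form found in A major, not the diatonic i (Am). Borrowed into A minor it is written I.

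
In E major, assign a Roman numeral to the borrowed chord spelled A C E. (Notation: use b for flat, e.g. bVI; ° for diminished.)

The root A is the diatonic 4th degree of E major; the borrowing shows in the chord quality. A–C–E is a minor chord — the form found in E minor, not the diatonic IV (A). Borrowed into E major it is written iv.

iv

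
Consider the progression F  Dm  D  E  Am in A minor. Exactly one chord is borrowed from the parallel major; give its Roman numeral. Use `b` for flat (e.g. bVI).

IV

In A minor (with V from harmonic minor) the diatonic chords are Am, Bdim, C, Dm, E, F, G. F, Dm, E and Am all belong to that set. D (D–F#–A) doesn't fit — on degree 4 A minor would have Dm (iv). D is the degree-4 chord of A major, so it is the borrowed IV.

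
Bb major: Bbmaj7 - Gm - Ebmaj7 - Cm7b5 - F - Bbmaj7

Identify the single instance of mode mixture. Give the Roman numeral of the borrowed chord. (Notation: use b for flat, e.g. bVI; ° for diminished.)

The diatonic triads in Bb major are Bb, Cm, Dm, Eb, F, Gm, Adim. Bbmaj7, Gm, Ebmaj7 and F all belong to that set. Cm7b5 (C–Eb–Gb–Bb) is not: scale degree 2 in Bb major carries Cm (ii). In Bb minor the chord on that degree is Cm7b5, so here it functions as iiø7, borrowed from the parallel minor.

iiø7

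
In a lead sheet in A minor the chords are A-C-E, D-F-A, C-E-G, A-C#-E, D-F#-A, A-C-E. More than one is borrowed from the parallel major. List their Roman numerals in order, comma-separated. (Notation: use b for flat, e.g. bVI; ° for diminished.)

In A minor (with V from harmonic minor) the diatonic chords are Am, Bdim, C, Dm, E, F, G. Of the given chords, A–C–E = Am, D–F–A = Dm and C–E–G = C are diatonic. But A–C#–E is foreign: the diatonic i on degree 1 is Am, whereas A comes from A major. It is labeled I. D–F#–A is not: scale degree 4 in A minor carries Dm (iv). In A major the chord on that degree is D, so here it functions as IV, borrowed from the parallel major.

I, IV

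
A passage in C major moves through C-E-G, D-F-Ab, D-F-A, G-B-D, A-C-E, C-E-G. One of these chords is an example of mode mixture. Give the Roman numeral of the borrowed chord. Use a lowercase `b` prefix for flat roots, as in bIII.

ii°

In C major the diatonic chords are C, Dm, Em, F, G, Am, Bdim. Of the given chords, C–E–G = C, D–F–A = Dm, G–B–D = G and A–C–E = Am are diatonic. D–F–Ab doesn't fit — on degree 2 C major would have Dm (ii). Ddim is the degree-2 chord of C minor, so it is the borrowed ii°.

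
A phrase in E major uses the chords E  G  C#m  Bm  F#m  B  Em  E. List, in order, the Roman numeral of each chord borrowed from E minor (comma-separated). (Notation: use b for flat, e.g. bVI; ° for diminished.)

In E major the diatonic chords are E, F#m, G#m, A, B, C#m, D#dim. E, C#m, F#m and B all belong to that set. But G (G–B–D) is foreign: the diatonic iii on degree 3 is G#m, whereas G comes from E minor. It is labeled bIII. But Bm (B–D–F#) is foreign: the diatonic V on degree 5 is B, whereas Bm comes from E minor. It is labeled v. Em (E–G–B) is not: scale degree 1 in E major carries E (I). In E minor the chord on that degree is Em, so here it functions as i, borrowed from the parallel minor.

bIII, v, i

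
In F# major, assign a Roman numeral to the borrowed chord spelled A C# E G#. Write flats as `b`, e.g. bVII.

bIIImaj7

A is the lowered form of scale degree 3 in F# major (the diatonic degree 3 is A#). Diatonically F# major has A#m (iii) on that degree; A–C#–E–G# is instead the major-seventh chord native to F# minor, so it takes the label bIIImaj7.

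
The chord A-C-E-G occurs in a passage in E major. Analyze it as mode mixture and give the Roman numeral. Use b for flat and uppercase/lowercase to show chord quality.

The root A is the diatonic 4th degree of E major; the borrowing shows in the chord quality. The diatonic chord on degree 4 would be A (IV), but A–C–E–G is the minor-seventh chord from E minor. As a borrowed chord it is labeled iv7.

iv7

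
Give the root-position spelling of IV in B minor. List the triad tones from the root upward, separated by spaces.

The root, E, is scale degree 4 — the same note in B minor and B major; only the chord quality changes. Building the major chord from the parallel major on E: E–G#–B.

E G# B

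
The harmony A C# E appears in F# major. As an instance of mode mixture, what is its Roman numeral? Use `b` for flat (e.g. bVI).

bIII

The root A is the lowered 3rd scale degree — diatonically F# major has A# there. The diatonic chord on degree 3 would be A#m (iii), but A–C#–E is the major chord from F# minor. As a borrowed chord it is labeled bIII.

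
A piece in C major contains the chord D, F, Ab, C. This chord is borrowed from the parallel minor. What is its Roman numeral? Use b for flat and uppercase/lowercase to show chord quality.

iiø7

The root D is the diatonic 2nd degree of C major; the borrowing shows in the chord quality. D–F–Ab–C is a half-diminished-seventh chord — the form found in C minor, not the diatonic ii (Dm). Borrowed into C major it is written iiø7.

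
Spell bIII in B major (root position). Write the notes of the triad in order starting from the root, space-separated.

D F# A

Scale degree 3 in B major is D#. bIII uses the lowered form, D, taken from B minor. Stacking thirds in B minor on D gives D–F#–A.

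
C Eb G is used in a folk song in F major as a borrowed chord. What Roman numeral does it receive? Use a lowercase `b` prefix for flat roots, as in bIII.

v

The root C is the diatonic 5th degree of F major; the borrowing shows in the chord quality. Diatonically F major has C (V) on that degree; C–Eb–G is instead the minor chord native to F minor, so it takes the label v.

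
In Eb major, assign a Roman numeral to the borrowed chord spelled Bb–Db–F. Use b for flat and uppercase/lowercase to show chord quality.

Bb is scale degree 5 in Eb major. The diatonic chord on degree 5 would be Bb (V), but Bb–Db–F is the minor chord from Eb minor. As a borrowed chord it is labeled v.

v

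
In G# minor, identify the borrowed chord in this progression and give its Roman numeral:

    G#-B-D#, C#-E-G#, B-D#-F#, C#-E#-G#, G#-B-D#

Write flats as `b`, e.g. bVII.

IV

G# minor has the diatonic set G#m, A#dim, B, C#m, D#, E, F# (with V from harmonic minor). G#–B–D# = G#m, C#–E–G# = C#m and B–D#–F# = B are all diatonic. C#–E#–G# doesn't fit — on degree 4 G# minor would have C#m (iv). C# is the degree-4 chord of G# major, so it is the borrowed IV.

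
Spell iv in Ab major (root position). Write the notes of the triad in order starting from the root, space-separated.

Db Fb Ab

iv is built on scale degree 4, which is Db in both Ab major and its parallel. Building the minor chord from the parallel minor on Db: Db–Fb–Ab.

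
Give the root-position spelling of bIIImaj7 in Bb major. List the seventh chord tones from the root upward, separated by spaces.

Db F Ab C

The root of bIIImaj7 is the lowered 3rd degree: D becomes Db. Stacking thirds in Bb minor on Db gives Db–F–Ab–C.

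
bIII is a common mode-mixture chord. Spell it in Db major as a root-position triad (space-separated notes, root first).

Fb Ab Cb

The root of bIII is the lowered 3rd degree: F becomes Fb. Stacking thirds in Db minor on Fb gives Fb–Ab–Cb.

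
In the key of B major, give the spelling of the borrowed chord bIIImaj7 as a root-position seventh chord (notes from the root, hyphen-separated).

D-F#-A-C#

Scale degree 3 in B major is D#. bIIImaj7 uses the lowered form, D, taken from B minor. Building the major-seventh chord from the parallel minor on D: D–F#–A–C#.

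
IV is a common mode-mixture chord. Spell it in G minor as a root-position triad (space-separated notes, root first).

C E G

IV is built on scale degree 4, which is C in both G minor and its parallel. Stacking thirds in G major on C gives C–E–G.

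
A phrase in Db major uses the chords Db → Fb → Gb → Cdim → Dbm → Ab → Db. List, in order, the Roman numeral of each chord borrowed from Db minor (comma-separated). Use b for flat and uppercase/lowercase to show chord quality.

The diatonic triads in Db major are Db, Ebm, Fm, Gb, Ab, Bbm, Cdim. Db, Gb, Cdim and Ab are all diatonic. But Fb (Fb–Ab–Cb) is foreign: the diatonic iii on degree 3 is Fm, whereas Fb comes from Db minor. It is labeled bIII. But Dbm (Db–Fb–Ab) is foreign: the diatonic I on degree 1 is Db, whereas Dbm comes from Db minor. It is labeled i.

bIII, i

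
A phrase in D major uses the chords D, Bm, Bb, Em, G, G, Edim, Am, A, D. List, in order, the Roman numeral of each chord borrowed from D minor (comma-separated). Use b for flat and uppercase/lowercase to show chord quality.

bVI, ii°, v

The diatonic triads in D major are D, Em, F#m, G, A, Bm, C#dim. Of the given chords, D, Bm, Em, G and A are diatonic. Bb (Bb–D–F) is not: scale degree 6 in D major carries Bm (vi). In D minor the chord on that degree is Bb, so here it functions as bVI, borrowed from the parallel minor. Edim (E–G–Bb) doesn't fit — on degree 2 D major would have Em (ii). Edim is the degree-2 chord of D minor, so it is the borrowed ii°. Am (A–C–E) is not: scale degree 5 in D major carries A (V). In D minor the chord on that degree is Am, so here it functions as v, borrowed from the parallel minor.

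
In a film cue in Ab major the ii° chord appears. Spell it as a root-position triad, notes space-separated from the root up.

ii° is built on scale degree 2, which is Bb in both Ab major and its parallel. Stacking thirds in Ab minor on Bb gives Bb–Db–Fb.

Bb Db Fb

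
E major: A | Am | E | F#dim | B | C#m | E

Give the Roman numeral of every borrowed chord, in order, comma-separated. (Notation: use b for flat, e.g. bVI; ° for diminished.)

In E major the diatonic chords are E, F#m, G#m, A, B, C#m, D#dim. A, E, B and C#m all belong to that set. Am (A–C–E) doesn't fit — on degree 4 E major would have A (IV). Am is the degree-4 chord of E minor, so it is the borrowed iv. F#dim (F#–A–C) is not: scale degree 2 in E major carries F#m (ii). In E minor the chord on that degree is F#dim, so here it functions as ii°, borrowed from the parallel minor.

iv, ii°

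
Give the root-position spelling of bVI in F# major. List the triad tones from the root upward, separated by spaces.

bVI is built on the lowered scale degree 6. In F# major degree 6 is D#; lowered it becomes D. Stacking thirds in F# minor on D gives D–F#–A.

D F# A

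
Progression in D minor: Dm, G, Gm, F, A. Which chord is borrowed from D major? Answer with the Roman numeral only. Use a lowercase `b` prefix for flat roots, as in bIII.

IV

In D minor (with V from harmonic minor) the diatonic chords are Dm, Edim, F, Gm, A, Bb, C. Dm, Gm, F and A are all diatonic. G (G–B–D) is not: scale degree 4 in D minor carries Gm (iv). In D major the chord on that degree is G, so here it functions as IV, borrowed from the parallel major.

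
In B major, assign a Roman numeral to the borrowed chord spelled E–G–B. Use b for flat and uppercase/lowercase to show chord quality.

iv

E is scale degree 4 in B major. Diatonically B major has E (IV) on that degree; E–G–B is instead the minor chord native to B minor, so it takes the label iv.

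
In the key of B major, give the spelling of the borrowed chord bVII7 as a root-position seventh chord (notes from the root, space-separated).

A C# E G

bVII7 is built on the lowered scale degree 7. In B major degree 7 is A#; lowered it becomes A. Stacking thirds in B minor on A gives A–C#–E–G.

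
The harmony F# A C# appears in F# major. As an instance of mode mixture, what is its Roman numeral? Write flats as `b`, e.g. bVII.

F# is scale degree 1 in F# major. Diatonically F# major has F# (I) on that degree; F#–A–C# is instead the minor chord native to F# minor, so it takes the label i.

i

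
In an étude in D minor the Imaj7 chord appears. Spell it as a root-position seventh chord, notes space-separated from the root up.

Imaj7 is built on scale degree 1, which is D in both D minor and its parallel. Building the major-seventh chord from the parallel major on D: D–F#–A–C#.

D F# A C#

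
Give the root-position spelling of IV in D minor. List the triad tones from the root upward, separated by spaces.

The root, G, is scale degree 4 — the same note in D minor and D major; only the chord quality changes. In D major the chord on G is G–B–D.

G B D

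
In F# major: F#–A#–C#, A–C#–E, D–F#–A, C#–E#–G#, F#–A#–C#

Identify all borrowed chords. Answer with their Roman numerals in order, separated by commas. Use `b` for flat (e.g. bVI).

In F# major the diatonic chords are F#, G#m, A#m, B, C#, D#m, E#dim. Of the given chords, F#–A#–C# = F# and C#–E#–G# = C# are diatonic. A–C#–E doesn't fit — on degree 3 F# major would have A#m (iii). A is the degree-3 chord of F# minor, so it is the borrowed bIII. But D–F#–A is foreign: the diatonic vi on degree 6 is D#m, whereas D comes from F# minor. It is labeled bVI.

bIII, bVI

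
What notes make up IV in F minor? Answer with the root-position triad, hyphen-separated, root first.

Bb-D-F

IV is built on scale degree 4, which is Bb in both F minor and its parallel. In F major the chord on Bb is Bb–D–F.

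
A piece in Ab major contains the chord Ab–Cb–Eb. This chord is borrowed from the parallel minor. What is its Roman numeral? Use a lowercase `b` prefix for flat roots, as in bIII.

i

Ab is scale degree 1 in Ab major. The diatonic chord on degree 1 would be Ab (I), but Ab–Cb–Eb is the minor chord from Ab minor. As a borrowed chord it is labeled i.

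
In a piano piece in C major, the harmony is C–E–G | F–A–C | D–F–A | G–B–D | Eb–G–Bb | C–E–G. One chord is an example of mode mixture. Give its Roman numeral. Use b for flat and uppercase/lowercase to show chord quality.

bIII

The diatonic triads in C major are C, Dm, Em, F, G, Am, Bdim. C–E–G = C, F–A–C = F, D–F–A = Dm and G–B–D = G are all diatonic. Eb–G–Bb is not: scale degree 3 in C major carries Em (iii). In C minor the chord on that degree is Eb, so here it functions as bIII, borrowed from the parallel minor.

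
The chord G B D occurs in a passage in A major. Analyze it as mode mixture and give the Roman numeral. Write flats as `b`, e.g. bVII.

bVII

The root G is the lowered 7th scale degree — diatonically A major has G# there. Diatonically A major has G#dim (vii°) on that degree; G–B–D is instead the major chord native to A minor, so it takes the label bVII.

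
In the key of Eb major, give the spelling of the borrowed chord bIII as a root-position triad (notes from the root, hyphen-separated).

bIII is built on the lowered scale degree 3. In Eb major degree 3 is G; lowered it becomes Gb. Building the major chord from the parallel minor on Gb: Gb–Bb–Db.

Gb-Bb-Db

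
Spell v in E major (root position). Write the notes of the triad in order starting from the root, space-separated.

The root, B, is scale degree 5 — the same note in E major and E minor; only the chord quality changes. In E minor the chord on B is B–D–F#.

B D F#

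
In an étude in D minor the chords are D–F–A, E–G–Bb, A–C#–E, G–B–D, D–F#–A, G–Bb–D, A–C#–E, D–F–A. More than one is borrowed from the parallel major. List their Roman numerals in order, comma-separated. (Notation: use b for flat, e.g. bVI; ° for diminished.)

D minor has the diatonic set Dm, Edim, F, Gm, A, Bb, C (with V from harmonic minor). D–F–A = Dm, E–G–Bb = Edim, A–C#–E = A and G–Bb–D = Gm all belong to that set. But G–B–D is foreign: the diatonic iv on degree 4 is Gm, whereas G comes from D major. It is labeled IV. D–F#–A doesn't fit — on degree 1 D minor would have Dm (i). D is the degree-1 chord of D major, so it is the borrowed I.

IV, I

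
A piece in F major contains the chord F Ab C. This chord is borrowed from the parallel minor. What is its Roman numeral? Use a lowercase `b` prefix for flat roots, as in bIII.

F is scale degree 1 in F major. The diatonic chord on degree 1 would be F (I), but F–Ab–C is the minor chord from F minor. As a borrowed chord it is labeled i.

i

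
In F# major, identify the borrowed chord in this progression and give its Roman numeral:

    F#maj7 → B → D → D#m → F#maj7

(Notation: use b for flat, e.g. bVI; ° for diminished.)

F# major has the diatonic set F#, G#m, A#m, B, C#, D#m, E#dim. F#maj7, B and D#m all belong to that set. D (D–F#–A) is not: scale degree 6 in F# major carries D#m (vi). In F# minor the chord on that degree is D, so here it functions as bVI, borrowed from the parallel minor.

bVI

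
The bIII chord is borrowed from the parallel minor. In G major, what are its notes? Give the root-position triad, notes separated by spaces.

Bb D F

The root of bIII is the lowered 3rd degree: B becomes Bb. Building the major chord from the parallel minor on Bb: Bb–D–F.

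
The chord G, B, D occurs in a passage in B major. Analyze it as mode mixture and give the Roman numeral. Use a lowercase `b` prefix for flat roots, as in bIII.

bVI

In B major scale degree 6 is G#; G is its lowered form, from B minor. The diatonic chord on degree 6 would be G#m (vi), but G–B–D is the major chord from B minor. As a borrowed chord it is labeled bVI.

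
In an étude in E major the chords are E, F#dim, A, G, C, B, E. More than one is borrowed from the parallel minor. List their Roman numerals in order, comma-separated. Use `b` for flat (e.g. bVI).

ii°, bIII, bVI

The diatonic triads in E major are E, F#m, G#m, A, B, C#m, D#dim. Of the given chords, E, A and B are diatonic. But F#dim (F#–A–C) is foreign: the diatonic ii on degree 2 is F#m, whereas F#dim comes from E minor. It is labeled ii°. G (G–B–D) is not: scale degree 3 in E major carries G#m (iii). In E minor the chord on that degree is G, so here it functions as bIII, borrowed from the parallel minor. C (C–E–G) is not: scale degree 6 in E major carries C#m (vi). In E minor the chord on that degree is C, so here it functions as bVI, borrowed from the parallel minor.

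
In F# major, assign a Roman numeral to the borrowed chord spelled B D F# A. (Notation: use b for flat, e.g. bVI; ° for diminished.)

B is scale degree 4 in F# major. Diatonically F# major has B (IV) on that degree; B–D–F#–A is instead the minor-seventh chord native to F# minor, so it takes the label iv7.

iv7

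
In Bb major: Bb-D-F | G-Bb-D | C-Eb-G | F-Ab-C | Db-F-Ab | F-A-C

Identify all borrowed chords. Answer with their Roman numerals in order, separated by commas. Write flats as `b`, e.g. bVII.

Bb major has the diatonic set Bb, Cm, Dm, Eb, F, Gm, Adim. Bb–D–F = Bb, G–Bb–D = Gm, C–Eb–G = Cm and F–A–C = F all belong to that set. But F–Ab–C is foreign: the diatonic V on degree 5 is F, whereas Fm comes from Bb minor. It is labeled v. Db–F–Ab is not: scale degree 3 in Bb major carries Dm (iii). In Bb minor the chord on that degree is Db, so here it functions as bIII, borrowed from the parallel minor.

v, bIII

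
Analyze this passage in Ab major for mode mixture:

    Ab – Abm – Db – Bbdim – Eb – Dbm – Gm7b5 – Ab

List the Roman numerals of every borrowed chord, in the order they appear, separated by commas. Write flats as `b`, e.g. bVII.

i, ii°, iv

The diatonic triads in Ab major are Ab, Bbm, Cm, Db, Eb, Fm, Gdim. Of the given chords, Ab, Db, Eb and Gm7b5 are diatonic. Abm (Ab–Cb–Eb) is not: scale degree 1 in Ab major carries Ab (I). In Ab minor the chord on that degree is Abm, so here it functions as i, borrowed from the parallel minor. Bbdim (Bb–Db–Fb) is not: scale degree 2 in Ab major carries Bbm (ii). In Ab minor the chord on that degree is Bbdim, so here it functions as ii°, borrowed from the parallel minor. Dbm (Db–Fb–Ab) doesn't fit — on degree 4 Ab major would have Db (IV). Dbm is the degree-4 chord of Ab minor, so it is the borrowed iv.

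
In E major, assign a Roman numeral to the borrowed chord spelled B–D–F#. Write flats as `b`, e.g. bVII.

v

B is scale degree 5 in E major. Diatonically E major has B (V) on that degree; B–D–F# is instead the minor chord native to E minor, so it takes the label v.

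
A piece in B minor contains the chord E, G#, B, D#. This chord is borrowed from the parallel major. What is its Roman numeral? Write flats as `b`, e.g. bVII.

IVmaj7

E is scale degree 4 in B minor. E–G#–B–D# is a major-seventh chord — the form found in B major, not the diatonic iv (Em). Borrowed into B minor it is written IVmaj7.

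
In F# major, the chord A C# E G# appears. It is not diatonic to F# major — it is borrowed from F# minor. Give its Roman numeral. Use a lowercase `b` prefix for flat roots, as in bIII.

bIIImaj7

In F# major scale degree 3 is A#; A is its lowered form, from F# minor. The diatonic chord on degree 3 would be A#m (iii), but A–C#–E–G# is the major-seventh chord from F# minor. As a borrowed chord it is labeled bIIImaj7.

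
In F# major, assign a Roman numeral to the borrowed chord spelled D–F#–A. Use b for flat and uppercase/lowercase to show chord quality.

In F# major scale degree 6 is D#; D is its lowered form, from F# minor. D–F#–A is a major chord — the form found in F# minor, not the diatonic vi (D#m). Borrowed into F# major it is written bVI.

bVI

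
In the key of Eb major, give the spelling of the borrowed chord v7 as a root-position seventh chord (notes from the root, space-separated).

v7 is built on scale degree 5, which is Bb in both Eb major and its parallel. Stacking thirds in Eb minor on Bb gives Bb–Db–F–Ab.

Bb Db F Ab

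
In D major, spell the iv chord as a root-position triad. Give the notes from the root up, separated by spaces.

G Bb D

The root, G, is scale degree 4 — the same note in D major and D minor; only the chord quality changes. Building the minor chord from the parallel minor on G: G–Bb–D.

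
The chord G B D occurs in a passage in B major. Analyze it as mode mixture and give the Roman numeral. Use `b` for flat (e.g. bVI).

bVI

The root G is the lowered 6th scale degree — diatonically B major has G# there. The diatonic chord on degree 6 would be G#m (vi), but G–B–D is the major chord from B minor. As a borrowed chord it is labeled bVI.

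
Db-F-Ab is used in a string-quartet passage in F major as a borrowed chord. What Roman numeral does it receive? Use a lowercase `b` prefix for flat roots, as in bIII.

Db is the lowered form of scale degree 6 in F major (the diatonic degree 6 is D). The diatonic chord on degree 6 would be Dm (vi), but Db–F–Ab is the major chord from F minor. As a borrowed chord it is labeled bVI.

bVI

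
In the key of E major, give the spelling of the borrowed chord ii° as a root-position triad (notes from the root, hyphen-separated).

F#-A-C

The root, F#, is scale degree 2 — the same note in E major and E minor; only the chord quality changes. Stacking thirds in E minor on F# gives F#–A–C.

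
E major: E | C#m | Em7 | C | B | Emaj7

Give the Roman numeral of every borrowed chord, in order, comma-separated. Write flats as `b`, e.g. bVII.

In E major the diatonic chords are E, F#m, G#m, A, B, C#m, D#dim. E, C#m, B and Emaj7 are all diatonic. Em7 (E–G–B–D) is not: scale degree 1 in E major carries E (I). In E minor the chord on that degree is Em7, so here it functions as i7, borrowed from the parallel minor. But C (C–E–G) is foreign: the diatonic vi on degree 6 is C#m, whereas C comes from E minor. It is labeled bVI.

i7, bVI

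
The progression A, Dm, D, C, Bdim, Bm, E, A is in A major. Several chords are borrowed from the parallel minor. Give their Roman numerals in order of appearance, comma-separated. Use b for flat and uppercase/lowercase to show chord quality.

iv, bIII, ii°

A major has the diatonic set A, Bm, C#m, D, E, F#m, G#dim. A, D, Bm and E are all diatonic. But Dm (D–F–A) is foreign: the diatonic IV on degree 4 is D, whereas Dm comes from A minor. It is labeled iv. C (C–E–G) doesn't fit — on degree 3 A major would have C#m (iii). C is the degree-3 chord of A minor, so it is the borrowed bIII. But Bdim (B–D–F) is foreign: the diatonic ii on degree 2 is Bm, whereas Bdim comes from A minor. It is labeled ii°.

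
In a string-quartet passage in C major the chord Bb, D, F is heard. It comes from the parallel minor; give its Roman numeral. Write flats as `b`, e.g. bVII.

bVII

In C major scale degree 7 is B; Bb is its lowered form, from C minor. Diatonically C major has Bdim (vii°) on that degree; Bb–D–F is instead the major chord native to C minor, so it takes the label bVII.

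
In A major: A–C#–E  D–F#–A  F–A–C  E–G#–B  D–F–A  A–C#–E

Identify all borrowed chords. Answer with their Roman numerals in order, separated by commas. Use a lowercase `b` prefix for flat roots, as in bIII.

The diatonic triads in A major are A, Bm, C#m, D, E, F#m, G#dim. Of the given chords, A–C#–E = A, D–F#–A = D and E–G#–B = E are diatonic. But F–A–C is foreign: the diatonic vi on degree 6 is F#m, whereas F comes from A minor. It is labeled bVI. D–F–A is not: scale degree 4 in A major carries D (IV). In A minor the chord on that degree is Dm, so here it functions as iv, borrowed from the parallel minor.

bVI, iv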